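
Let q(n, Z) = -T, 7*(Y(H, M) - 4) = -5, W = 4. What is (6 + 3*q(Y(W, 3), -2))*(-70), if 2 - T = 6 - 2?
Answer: -840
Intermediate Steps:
Y(H, M) = 23/7 (Y(H, M) = 4 + (⅐)*(-5) = 4 - 5/7 = 23/7)
T = -2 (T = 2 - (6 - 2) = 2 - 1*4 = 2 - 4 = -2)
q(n, Z) = 2 (q(n, Z) = -1*(-2) = 2)
(6 + 3*q(Y(W, 3), -2))*(-70) = (6 + 3*2)*(-70) = (6 + 6)*(-70) = 12*(-70) = -840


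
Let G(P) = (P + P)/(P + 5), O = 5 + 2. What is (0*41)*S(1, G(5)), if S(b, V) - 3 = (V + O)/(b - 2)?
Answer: 0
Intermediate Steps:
O = 7
G(P) = 2*P/(5 + P) (G(P) = (2*P)/(5 + P) = 2*P/(5 + P))
S(b, V) = 3 + (7 + V)/(-2 + b) (S(b, V) = 3 + (V + 7)/(b - 2) = 3 + (7 + V)/(-2 + b))
(0*41)*S(1, G(5)) = (0*41)*((1 + 2*5/(5 + 5) + 3*1)/(-2 + 1)) = 0*((1 + 2*5/10 + 3)/(-1)) = 0*(-(1 + 2*5*(⅒) + 3)) = 0*(-(1 + 1 + 3)) = 0*(-1*5) = 0*(-5) = 0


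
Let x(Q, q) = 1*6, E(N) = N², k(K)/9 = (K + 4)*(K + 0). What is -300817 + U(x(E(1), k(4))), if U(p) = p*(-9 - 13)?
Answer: -300949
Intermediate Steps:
k(K) = 9*K*(4 + K) (k(K) = 9*((K + 4)*(K + 0)) = 9*((4 + K)*K) = 9*(K*(4 + K)) = 9*K*(4 + K))
x(Q, q) = 6
U(p) = -22*p (U(p) = p*(-22) = -22*p)
-300817 + U(x(E(1), k(4))) = -300817 - 22*6 = -300817 - 132 = -300949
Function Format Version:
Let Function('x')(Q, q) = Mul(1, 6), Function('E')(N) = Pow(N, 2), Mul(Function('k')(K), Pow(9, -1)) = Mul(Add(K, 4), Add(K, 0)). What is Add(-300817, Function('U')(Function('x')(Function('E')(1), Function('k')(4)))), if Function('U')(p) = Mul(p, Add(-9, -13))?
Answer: -300949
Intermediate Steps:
Function('k')(K) = Mul(9, K, Add(4, K)) (Function('k')(K) = Mul(9, Mul(Add(K, 4), Add(K, 0))) = Mul(9, Mul(Add(4, K), K)) = Mul(9, Mul(K, Add(4, K))) = Mul(9, K, Add(4, K)))
Function('x')(Q, q) = 6
Function('U')(p) = Mul(-22, p) (Function('U')(p) = Mul(p, -22) = Mul(-22, p))
Add(-300817, Function('U')(Function('x')(Function('E')(1), Function('k')(4)))) = Add(-300817, Mul(-22, 6)) = Add(-300817, -132) = -300949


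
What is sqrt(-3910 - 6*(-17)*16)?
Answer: I*sqrt(2278) ≈ 47.728*I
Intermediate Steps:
sqrt(-3910 - 6*(-17)*16) = sqrt(-3910 + 102*16) = sqrt(-3910 + 1632) = sqrt(-2278) = I*sqrt(2278)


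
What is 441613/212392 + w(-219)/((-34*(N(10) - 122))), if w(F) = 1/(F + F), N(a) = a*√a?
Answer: 713344618280/343080328617 - 5*√10/103380264 ≈ 2.0792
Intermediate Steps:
N(a) = a^(3/2)
w(F) = 1/(2*F)
441613/212392 + w(-219)/((-34*(N(10) - 122))) = 441613/212392 + ((½)/(-219))/((-34*(10^(3/2) - 122))) = 441613*(1/212392) + ((½)*(-1/219))/((-34*(10*√10 - 122))) = 441613/212392 - (-1/(34*(-122 + 10*√10)))/438 = 441613/212392 - 1/(438*(4148 - 340*√10))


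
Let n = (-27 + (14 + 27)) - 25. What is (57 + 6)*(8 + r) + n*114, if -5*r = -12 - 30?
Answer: -1104/5 ≈ -220.80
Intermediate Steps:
r = 42/5 (r = -(-12 - 30)/5 = -⅕*(-42) = 42/5 ≈ 8.4000)
n = -11 (n = (-27 + 41) - 25 = 14 - 25 = -11)
(57 + 6)*(8 + r) + n*114 = (57 + 6)*(8 + 42/5) - 11*114 = 63*(82/5) - 1254 = 5166/5 - 1254 = -1104/5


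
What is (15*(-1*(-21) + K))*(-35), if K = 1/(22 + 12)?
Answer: -375375/34 ≈ -11040.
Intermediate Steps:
K = 1/34 ≈ 0.029412
(15*(-1*(-21) + K))*(-35) = (15*(-1*(-21) + 1/34))*(-35) = (15*(21 + 1/34))*(-35) = (15*(715/34))*(-35) = (10725/34)*(-35) = -375375/34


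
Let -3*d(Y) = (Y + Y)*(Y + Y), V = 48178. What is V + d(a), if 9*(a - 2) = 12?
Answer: 1300406/27 ≈ 48163.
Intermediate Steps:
a = 10/3 (a = 2 + (⅑)*12 = 2 + 4/3 = 10/3 ≈ 3.3333)
d(Y) = -4*Y²/3 (d(Y) = -(Y + Y)*(Y + Y)/3 = -2*Y*2*Y/3 = -4*Y²/3)
V + d(a) = 48178 - 4*(10/3)²/3 = 48178 - 4/3*100/9 = 48178 - 400/27 = 1300406/27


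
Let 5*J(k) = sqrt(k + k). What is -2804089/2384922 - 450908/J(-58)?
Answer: -2804089/2384922 + 1127270*I*sqrt(29)/29 ≈ -1.1758 + 2.0933e+5*I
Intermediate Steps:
J(k) = sqrt(2)*sqrt(k)/5 (J(k) = sqrt(k + k)/5 = sqrt(2*k)/5 = (sqrt(2)*sqrt(k))/5 = sqrt(2)*sqrt(k)/5)
-2804089/2384922 - 450908/J(-58) = -2804089/2384922 - 450908*(-5*I*sqrt(29)/58) = -2804089/2384922 - (-1127270)*I*sqrt(29)/29 = -2804089/2384922 + 1127270*I*sqrt(29)/29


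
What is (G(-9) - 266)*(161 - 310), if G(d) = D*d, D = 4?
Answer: 44998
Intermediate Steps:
G(d) = 4*d
(G(-9) - 266)*(161 - 310) = (4*(-9) - 266)*(161 - 310) = (-36 - 266)*(-149) = -302*(-149) = 44998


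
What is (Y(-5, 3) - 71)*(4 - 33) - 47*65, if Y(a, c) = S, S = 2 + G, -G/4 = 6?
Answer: -358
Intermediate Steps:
G = -24 (G = -4*6 = -24)
S = -22 (S = 2 - 24 = -22)
Y(a, c) = -22
(Y(-5, 3) - 71)*(4 - 33) - 47*65 = (-22 - 71)*(4 - 33) - 47*65 = -93*(-29) - 3055 = 2697 - 3055 = -358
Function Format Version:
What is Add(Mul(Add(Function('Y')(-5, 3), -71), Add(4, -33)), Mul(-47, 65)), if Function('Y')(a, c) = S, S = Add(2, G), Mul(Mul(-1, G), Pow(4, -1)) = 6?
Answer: -358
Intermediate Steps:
G = -24 (G = Mul(-4, 6) = -24)
S = -22 (S = Add(2, -24) = -22)
Function('Y')(a, c) = -22
Add(Mul(Add(Function('Y')(-5, 3), -71), Add(4, -33)), Mul(-47, 65)) = Add(Mul(Add(-22, -71), Add(4, -33)), Mul(-47, 65)) = Add(Mul(-93, -29), -3055) = Add(2697, -3055) = -358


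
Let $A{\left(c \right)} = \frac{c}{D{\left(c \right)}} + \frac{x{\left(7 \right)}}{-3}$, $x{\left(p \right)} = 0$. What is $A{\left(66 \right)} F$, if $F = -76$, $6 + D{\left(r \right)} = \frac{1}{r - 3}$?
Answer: $\frac{316008}{377} \approx 838.22$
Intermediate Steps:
$D{\left(r \right)} = -6 + \frac{1}{-3 + r}$ ($D{\left(r \right)} = -6 + \frac{1}{r - 3} = -6 + \frac{1}{-3 + r}$)
$A{\left(c \right)} = \frac{c \left(-3 + c\right)}{19 - 6 c}$ ($A{\left(c \right)} = \frac{c}{\frac{1}{-3 + c} \left(19 - 6 c\right)} + \frac{0}{-3} = c \frac{-3 + c}{19 - 6 c} + 0 \left(- \frac{1}{3}\right) = \frac{c \left(-3 + c\right)}{19 - 6 c} + 0 = \frac{c \left(-3 + c\right)}{19 - 6 c}$)
$A{\left(66 \right)} F = \frac{66 \left(3 - 66\right)}{-19 + 6 \cdot 66} \left(-76\right) = \frac{66 \left(3 - 66\right)}{-19 + 396} \left(-76\right) = 66 \cdot \frac{1}{377} \left(-63\right) \left(-76\right) = \left(- \frac{4158}{377}\right) \left(-76\right) = \frac{316008}{377}$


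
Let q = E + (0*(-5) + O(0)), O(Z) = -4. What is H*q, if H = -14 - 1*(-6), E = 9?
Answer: -40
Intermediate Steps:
H = -8 (H = -14 + 6 = -8)
q = 5 (q = 9 + (0*(-5) - 4) = 9 + (0 - 4) = 9 - 4 = 5)
H*q = -8*5 = -40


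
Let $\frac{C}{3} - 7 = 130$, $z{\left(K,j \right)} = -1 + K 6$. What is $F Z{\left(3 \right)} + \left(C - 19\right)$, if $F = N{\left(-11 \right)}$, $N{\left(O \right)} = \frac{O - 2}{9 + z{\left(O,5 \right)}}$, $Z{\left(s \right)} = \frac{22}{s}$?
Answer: $\frac{34247}{87} \approx 393.64$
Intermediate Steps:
$z{\left(K,j \right)} = -1 + 6 K$
$C = 411$ ($C = 21 + 3 \cdot 130 = 21 + 390 = 411$)
$N{\left(O \right)} = \frac{-2 + O}{8 + 6 O}$ ($N{\left(O \right)} = \frac{O - 2}{9 + \left(-1 + 6 O\right)} = \frac{-2 + O}{8 + 6 O}$)
$F = \frac{13}{58}$ ($F = \frac{-2 - 11}{2 \left(4 + 3 \left(-11\right)\right)} = \frac{1}{2} \frac{1}{4 - 33} \left(-13\right) = \frac{1}{2} \frac{1}{-29} \left(-13\right) = \frac{1}{2} \left(- \frac{1}{29}\right) \left(-13\right) = \frac{13}{58} \approx 0.22414$)
$F Z{\left(3 \right)} + \left(C - 19\right) = \frac{13 \cdot \frac{22}{3}}{58} + \left(411 - 19\right) = \frac{13 \cdot 22 \cdot \frac{1}{3}}{58} + 392 = \frac{13}{58} \cdot \frac{22}{3} + 392 = \frac{143}{87} + 392 = \frac{34247}{87}$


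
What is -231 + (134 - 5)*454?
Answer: 58335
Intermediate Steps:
-231 + (134 - 5)*454 = -231 + 129*454 = -231 + 58566 = 58335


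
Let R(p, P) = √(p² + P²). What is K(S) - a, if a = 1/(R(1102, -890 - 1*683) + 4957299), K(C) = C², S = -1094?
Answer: 29412016926148025149/24574809686668 + √3688733/24574809686668 ≈ 1.1968e+6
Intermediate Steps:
R(p, P) = √(P² + p²)
a = 1/(4957299 + √3688733) (a = 1/(√((-890 - 1*683)² + 1102²) + 4957299) = 1/(√((-890 - 683)² + 1214404) + 4957299) = 1/(√((-1573)² + 1214404) + 4957299) = 1/(√(2474329 + 1214404) + 4957299) = 1/(√3688733 + 4957299) = 1/(4957299 + √3688733) ≈ 2.0164e-7)
K(S) - a = (-1094)² - (4957299/24574809686668 - √3688733/24574809686668) = 1196836 + (-4957299/24574809686668 + √3688733/24574809686668) = 29412016926148025149/24574809686668 + √3688733/24574809686668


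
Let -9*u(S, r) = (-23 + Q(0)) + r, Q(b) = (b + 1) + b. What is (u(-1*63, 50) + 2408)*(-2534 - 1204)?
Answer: -26968424/3 ≈ -8.9895e+6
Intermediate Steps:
Q(b) = 1 + 2*b (Q(b) = (1 + b) + b = 1 + 2*b)
u(S, r) = 22/9 - r/9 (u(S, r) = -((-23 + (1 + 2*0)) + r)/9 = -((-23 + (1 + 0)) + r)/9 = -((-23 + 1) + r)/9 = -(-22 + r)/9 = 22/9 - r/9)
(u(-1*63, 50) + 2408)*(-2534 - 1204) = ((22/9 - 1/9*50) + 2408)*(-2534 - 1204) = ((22/9 - 50/9) + 2408)*(-3738) = (-28/9 + 2408)*(-3738) = (21644/9)*(-3738) = -26968424/3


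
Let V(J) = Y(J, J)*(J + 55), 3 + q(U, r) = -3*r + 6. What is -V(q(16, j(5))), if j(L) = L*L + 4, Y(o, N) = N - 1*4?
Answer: -2552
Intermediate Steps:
Y(o, N) = -4 + N (Y(o, N) = N - 4 = -4 + N)
j(L) = 4 + L**2 (j(L) = L**2 + 4 = 4 + L**2)
q(U, r) = 3 - 3*r (q(U, r) = -3 + (-3*r + 6) = -3 + (6 - 3*r) = 3 - 3*r)
V(J) = (-4 + J)*(55 + J) (V(J) = (-4 + J)*(J + 55) = (-4 + J)*(55 + J))
-V(q(16, j(5))) = -(-4 + (3 - 3*(4 + 5**2)))*(55 + (3 - 3*(4 + 5**2))) = -(-4 + (3 - 3*(4 + 25)))*(55 + (3 - 3*(4 + 25))) = -(-4 + (3 - 3*29))*(55 + (3 - 3*29)) = -(-4 + (3 - 87))*(55 + (3 - 87)) = -(-4 - 84)*(55 - 84) = -(-88)*(-29) = -1*2552 = -2552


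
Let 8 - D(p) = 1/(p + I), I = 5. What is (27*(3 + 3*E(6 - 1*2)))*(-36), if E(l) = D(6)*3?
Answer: -793152/11 ≈ -72105.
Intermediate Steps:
D(p) = 8 - 1/(5 + p) (D(p) = 8 - 1/(p + 5) = 8 - 1/(5 + p))
E(l) = 261/11 (E(l) = ((39 + 8*6)/(5 + 6))*3 = ((39 + 48)/11)*3 = ((1/11)*87)*3 = (87/11)*3 = 261/11)
(27*(3 + 3*E(6 - 1*2)))*(-36) = (27*(3 + 3*(261/11)))*(-36) = (27*(3 + 783/11))*(-36) = (27*(816/11))*(-36) = (22032/11)*(-36) = -793152/11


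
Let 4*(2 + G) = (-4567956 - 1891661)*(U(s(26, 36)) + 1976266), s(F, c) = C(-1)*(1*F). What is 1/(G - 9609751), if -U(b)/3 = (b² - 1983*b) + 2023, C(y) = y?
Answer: -4/11714521570427 ≈ -3.4146e-13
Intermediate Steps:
s(F, c) = -F
U(b) = -6069 - 3*b² + 5949*b (U(b) = -3*((b² - 1983*b) + 2023) = -3*(2023 + b² - 1983*b) = -6069 - 3*b² + 5949*b)
G = -11714483131423/4 (G = -2 + ((-4567956 - 1891661)*((-6069 - 3*(-1*26)² + 5949*(-1*26)) + 1976266))/4 = -2 + (-6459617*((-6069 - 3*(-26)² + 5949*(-26)) + 1976266))/4 = -2 + (-6459617*((-6069 - 3*676 - 154674) + 1976266))/4 = -2 + (-6459617*((-6069 - 2028 - 154674) + 1976266))/4 = -2 + (-6459617*(-162771 + 1976266))/4 = -2 + (-6459617*1813495)/4 = -2 + (¼)*(-11714483131415) = -2 - 11714483131415/4 = -11714483131423/4 ≈ -2.9286e+12)
1/(G - 9609751) = 1/(-11714483131423/4 - 9609751) = 1/(-11714521570427/4) = -4/11714521570427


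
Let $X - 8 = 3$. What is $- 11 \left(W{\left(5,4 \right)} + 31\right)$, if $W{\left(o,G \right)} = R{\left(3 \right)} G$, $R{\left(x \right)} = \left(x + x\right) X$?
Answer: $-3245$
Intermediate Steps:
$X = 11$ ($X = 8 + 3 = 11$)
$R{\left(x \right)} = 22 x$ ($R{\left(x \right)} = \left(x + x\right) 11 = 2 x 11 = 22 x$)
$W{\left(o,G \right)} = 66 G$ ($W{\left(o,G \right)} = 22 \cdot 3 G = 66 G$)
$- 11 \left(W{\left(5,4 \right)} + 31\right) = - 11 \left(66 \cdot 4 + 31\right) = - 11 \left(264 + 31\right) = \left(-11\right) 295 = -3245$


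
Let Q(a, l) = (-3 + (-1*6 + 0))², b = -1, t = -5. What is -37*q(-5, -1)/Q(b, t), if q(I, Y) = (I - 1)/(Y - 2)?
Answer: -74/81 ≈ -0.91358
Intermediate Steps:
q(I, Y) = (-1 + I)/(-2 + Y)
Q(a, l) = 81 (Q(a, l) = (-3 + (-6 + 0))² = (-3 - 6)² = (-9)² = 81)
-37*q(-5, -1)/Q(b, t) = -37*(-1 - 5)/(-2 - 1)/81 = -37*-6/(-3)/81 = -37*(-⅓*(-6))/81 = -74/81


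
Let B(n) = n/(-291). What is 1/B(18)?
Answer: -97/6 ≈ -16.167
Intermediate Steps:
B(n) = -n/291 (B(n) = n*(-1/291) = -n/291)
1/B(18) = 1/(-1/291*18) = 1/(-6/97) = -97/6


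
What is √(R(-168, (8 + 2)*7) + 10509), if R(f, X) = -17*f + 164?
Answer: √13529 ≈ 116.31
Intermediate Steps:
R(f, X) = 164 - 17*f
√(R(-168, (8 + 2)*7) + 10509) = √((164 - 17*(-168)) + 10509) = √((164 + 2856) + 10509) = √(3020 + 10509) = √13529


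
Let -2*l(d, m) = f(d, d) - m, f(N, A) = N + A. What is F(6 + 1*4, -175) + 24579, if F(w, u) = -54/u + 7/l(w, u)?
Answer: 167753291/6825 ≈ 24579.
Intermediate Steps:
f(N, A) = A + N
l(d, m) = m/2 - d (l(d, m) = -((d + d) - m)/2 = -(2*d - m)/2 = -(-m + 2*d)/2 = m/2 - d)
F(w, u) = -54/u + 7/(u/2 - w)
F(6 + 1*4, -175) + 24579 = 4*(-10*(-175) + 27*(6 + 1*4))/(-175*(-175 - 2*(6 + 1*4))) + 24579 = 4*(-1/175)*(1750 + 27*(6 + 4))/(-175 - 2*(6 + 4)) + 24579 = 4*(-1/175)*(1750 + 27*10)/(-175 - 2*10) + 24579 = 4*(-1/175)*(1750 + 270)/(-175 - 20) + 24579 = 4*(-1/175)*2020/(-195) + 24579 = 4*(-1/175)*(-1/195)*2020 + 24579 = 1616/6825 + 24579 = 167753291/6825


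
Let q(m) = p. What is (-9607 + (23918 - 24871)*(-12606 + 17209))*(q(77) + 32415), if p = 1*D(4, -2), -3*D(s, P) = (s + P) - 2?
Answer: -142504962390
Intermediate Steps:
D(s, P) = 2/3 - P/3 - s/3 (D(s, P) = -((s + P) - 2)/3 = -((P + s) - 2)/3 = -(-2 + P + s)/3 = 2/3 - P/3 - s/3)
p = 0 (p = 1*(2/3 - 1/3*(-2) - 1/3*4) = 1*(2/3 + 2/3 - 4/3) = 1*0 = 0)
q(m) = 0
(-9607 + (23918 - 24871)*(-12606 + 17209))*(q(77) + 32415) = (-9607 + (23918 - 24871)*(-12606 + 17209))*(0 + 32415) = (-9607 - 953*4603)*32415 = (-9607 - 4386659)*32415 = -4396266*32415 = -142504962390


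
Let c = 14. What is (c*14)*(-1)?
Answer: -196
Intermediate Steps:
(c*14)*(-1) = (14*14)*(-1) = 196*(-1) = -196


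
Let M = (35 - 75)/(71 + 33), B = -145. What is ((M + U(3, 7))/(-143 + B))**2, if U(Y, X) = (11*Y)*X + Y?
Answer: 9223369/14017536 ≈ 0.65799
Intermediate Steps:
U(Y, X) = Y + 11*X*Y (U(Y, X) = 11*X*Y + Y = Y + 11*X*Y)
M = -5/13 (M = -40/104 = -40*1/104 = -5/13 ≈ -0.38462)
((M + U(3, 7))/(-143 + B))**2 = ((-5/13 + 3*(1 + 11*7))/(-143 - 145))**2 = ((-5/13 + 3*(1 + 77))/(-288))**2 = ((-5/13 + 3*78)*(-1/288))**2 = ((-5/13 + 234)*(-1/288))**2 = ((3037/13)*(-1/288))**2 = (-3037/3744)**2 = 9223369/14017536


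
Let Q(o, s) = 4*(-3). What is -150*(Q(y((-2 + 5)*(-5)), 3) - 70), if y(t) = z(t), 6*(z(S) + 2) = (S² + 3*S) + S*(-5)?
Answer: 12300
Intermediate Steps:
z(S) = -2 - S/3 + S²/6 (z(S) = -2 + ((S² + 3*S) + S*(-5))/6 = -2 + ((S² + 3*S) - 5*S)/6 = -2 + (S² - 2*S)/6 = -2 + (-S/3 + S²/6) = -2 - S/3 + S²/6)
y(t) = -2 - t/3 + t²/6
Q(o, s) = -12
-150*(Q(y((-2 + 5)*(-5)), 3) - 70) = -150*(-12 - 70) = -150*(-82) = 12300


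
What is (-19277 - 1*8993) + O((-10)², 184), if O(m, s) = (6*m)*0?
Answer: -28270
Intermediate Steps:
O(m, s) = 0
(-19277 - 1*8993) + O((-10)², 184) = (-19277 - 1*8993) + 0 = (-19277 - 8993) + 0 = -28270 + 0 = -28270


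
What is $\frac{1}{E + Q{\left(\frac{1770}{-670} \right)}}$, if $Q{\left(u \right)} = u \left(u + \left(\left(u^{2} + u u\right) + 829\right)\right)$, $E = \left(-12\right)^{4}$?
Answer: $\frac{300763}{5568945708} \approx 5.4007 \cdot 10^{-5}$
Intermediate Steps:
$E = 20736$
$Q{\left(u \right)} = u \left(829 + u + 2 u^{2}\right)$ ($Q{\left(u \right)} = u \left(u + \left(\left(u^{2} + u^{2}\right) + 829\right)\right) = u \left(u + \left(2 u^{2} + 829\right)\right) = u \left(u + \left(829 + 2 u^{2}\right)\right) = u \left(829 + u + 2 u^{2}\right)$)
$\frac{1}{E + Q{\left(\frac{1770}{-670} \right)}} = \frac{1}{20736 + \frac{1770}{-670} \left(829 + \frac{1770}{-670} + 2 \left(\frac{1770}{-670}\right)^{2}\right)} = \frac{1}{20736 + 1770 \left(- \frac{1}{670}\right) \left(829 + 1770 \left(- \frac{1}{670}\right) + 2 \left(1770 \left(- \frac{1}{670}\right)\right)^{2}\right)} = \frac{1}{20736 - \frac{177 \left(829 - \frac{177}{67} + 2 \left(- \frac{177}{67}\right)^{2}\right)}{67}} = \frac{1}{20736 - \frac{177 \left(829 - \frac{177}{67} + 2 \cdot \frac{31329}{4489}\right)}{67}} = \frac{1}{20736 - \frac{177 \left(829 - \frac{177}{67} + \frac{62658}{4489}\right)}{67}} = \frac{1}{20736 - \frac{667675860}{300763}} = \frac{1}{\frac{5568945708}{300763}} = \frac{300763}{5568945708}$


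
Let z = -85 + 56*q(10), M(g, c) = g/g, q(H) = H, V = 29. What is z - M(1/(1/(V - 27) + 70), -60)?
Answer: 474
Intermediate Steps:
M(g, c) = 1
z = 475 (z = -85 + 56*10 = -85 + 560 = 475)
z - M(1/(1/(V - 27) + 70), -60) = 475 - 1*1 = 475 - 1 = 474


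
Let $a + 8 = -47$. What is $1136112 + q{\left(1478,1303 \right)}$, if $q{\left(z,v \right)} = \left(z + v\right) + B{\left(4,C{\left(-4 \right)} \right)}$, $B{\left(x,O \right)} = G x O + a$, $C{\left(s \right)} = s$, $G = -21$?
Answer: $1139174$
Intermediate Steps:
$a = -55$ ($a = -8 - 47 = -55$)
$B{\left(x,O \right)} = -55 - 21 O x$ ($B{\left(x,O \right)} = - 21 x O - 55 = - 21 O x - 55 = -55 - 21 O x$)
$q{\left(z,v \right)} = 281 + v + z$ ($q{\left(z,v \right)} = \left(z + v\right) - \left(55 - 336\right) = \left(v + z\right) + \left(-55 + 336\right) = \left(v + z\right) + 281 = 281 + v + z$)
$1136112 + q{\left(1478,1303 \right)} = 1136112 + \left(281 + 1303 + 1478\right) = 1136112 + 3062 = 1139174$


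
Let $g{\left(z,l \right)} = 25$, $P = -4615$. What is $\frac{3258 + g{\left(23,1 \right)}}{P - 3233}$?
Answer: $- \frac{3283}{7848} \approx -0.41832$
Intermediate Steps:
$\frac{3258 + g{\left(23,1 \right)}}{P - 3233} = \frac{3258 + 25}{-4615 - 3233} = \frac{3283}{-7848} = 3283 \left(- \frac{1}{7848}\right) = - \frac{3283}{7848}$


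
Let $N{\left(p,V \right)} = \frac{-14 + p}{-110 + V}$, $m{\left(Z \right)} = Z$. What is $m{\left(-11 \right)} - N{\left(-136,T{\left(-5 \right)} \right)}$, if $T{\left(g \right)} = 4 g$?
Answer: $- \frac{158}{13} \approx -12.154$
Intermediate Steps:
$N{\left(p,V \right)} = \frac{-14 + p}{-110 + V}$
$m{\left(-11 \right)} - N{\left(-136,T{\left(-5 \right)} \right)} = -11 - \frac{-14 - 136}{-110 + 4 \left(-5\right)} = -11 - \frac{1}{-110 - 20} \left(-150\right) = -11 - \frac{1}{-130} \left(-150\right) = -11 - \left(- \frac{1}{130}\right) \left(-150\right) = -11 - \frac{15}{13} = - \frac{158}{13}$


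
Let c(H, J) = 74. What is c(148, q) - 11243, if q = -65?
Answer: -11169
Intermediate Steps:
c(148, q) - 11243 = 74 - 11243 = -11169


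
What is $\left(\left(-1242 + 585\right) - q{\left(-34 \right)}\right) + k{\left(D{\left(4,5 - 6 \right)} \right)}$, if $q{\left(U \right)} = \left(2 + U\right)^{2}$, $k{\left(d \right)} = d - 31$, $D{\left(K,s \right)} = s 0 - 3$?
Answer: $-1715$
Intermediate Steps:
$D{\left(K,s \right)} = -3$ ($D{\left(K,s \right)} = 0 - 3 = -3$)
$k{\left(d \right)} = -31 + d$ ($k{\left(d \right)} = d - 31 = -31 + d$)
$\left(\left(-1242 + 585\right) - q{\left(-34 \right)}\right) + k{\left(D{\left(4,5 - 6 \right)} \right)} = \left(\left(-1242 + 585\right) - \left(2 - 34\right)^{2}\right) - 34 = \left(-657 - \left(-32\right)^{2}\right) - 34 = \left(-657 - 1024\right) - 34 = -1681 - 34 = -1715$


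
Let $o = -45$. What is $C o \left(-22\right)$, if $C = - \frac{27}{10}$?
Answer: $-2673$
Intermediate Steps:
$C = - \frac{27}{10}$ ($C = \left(-27\right) \frac{1}{10} = - \frac{27}{10} \approx -2.7$)
$C o \left(-22\right) = \left(- \frac{27}{10}\right) \left(-45\right) \left(-22\right) = \frac{243}{2} \left(-22\right) = -2673$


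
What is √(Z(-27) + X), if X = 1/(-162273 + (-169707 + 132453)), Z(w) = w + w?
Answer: I*√2149795480893/199527 ≈ 7.3485*I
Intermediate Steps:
Z(w) = 2*w
X = -1/199527 (X = 1/(-162273 - 37254) = 1/(-199527) = -1/199527 ≈ -5.0119e-6)
√(Z(-27) + X) = √(2*(-27) - 1/199527) = √(-54 - 1/199527) = √(-10774459/199527) = I*√2149795480893/199527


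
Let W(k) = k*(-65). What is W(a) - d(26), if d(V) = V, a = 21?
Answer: -1391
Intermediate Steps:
W(k) = -65*k
W(a) - d(26) = -65*21 - 1*26 = -1365 - 26 = -1391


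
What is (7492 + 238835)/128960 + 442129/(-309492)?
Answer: 4804820011/9978022080 ≈ 0.48154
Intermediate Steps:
(7492 + 238835)/128960 + 442129/(-309492) = 246327*(1/128960) + 442129*(-1/309492) = 246327/128960 - 442129/309492 = 4804820011/9978022080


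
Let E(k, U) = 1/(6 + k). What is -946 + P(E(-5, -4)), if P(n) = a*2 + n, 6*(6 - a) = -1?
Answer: -2798/3 ≈ -932.67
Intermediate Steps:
a = 37/6 (a = 6 - ⅙*(-1) = 6 + ⅙ = 37/6 ≈ 6.1667)
P(n) = 37/3 + n (P(n) = (37/6)*2 + n = 37/3 + n)
-946 + P(E(-5, -4)) = -946 + (37/3 + 1/(6 - 5)) = -946 + (37/3 + 1/1) = -946 + (37/3 + 1) = -946 + 40/3 = -2798/3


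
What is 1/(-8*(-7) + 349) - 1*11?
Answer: -4454/405 ≈ -10.998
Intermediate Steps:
1/(-8*(-7) + 349) - 1*11 = 1/(56 + 349) - 11 = 1/405 - 11 = -4454/405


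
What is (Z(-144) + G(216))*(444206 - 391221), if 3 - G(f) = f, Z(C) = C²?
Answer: 1087411155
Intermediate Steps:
G(f) = 3 - f
(Z(-144) + G(216))*(444206 - 391221) = ((-144)² + (3 - 1*216))*(444206 - 391221) = (20736 + (3 - 216))*52985 = (20736 - 213)*52985 = 20523*52985 = 1087411155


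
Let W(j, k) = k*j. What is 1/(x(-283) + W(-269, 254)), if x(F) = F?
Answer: -1/68609 ≈ -1.4575e-5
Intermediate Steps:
W(j, k) = j*k
1/(x(-283) + W(-269, 254)) = 1/(-283 - 269*254) = 1/(-283 - 68326) = 1/(-68609) = -1/68609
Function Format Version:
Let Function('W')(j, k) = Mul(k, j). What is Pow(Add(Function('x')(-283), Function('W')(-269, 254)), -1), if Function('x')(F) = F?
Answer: Rational(-1, 68609) ≈ -1.4575e-5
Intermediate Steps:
Function('W')(j, k) = Mul(j, k)
Pow(Add(Function('x')(-283), Function('W')(-269, 254)), -1) = Pow(Add(-283, Mul(-269, 254)), -1) = Pow(Add(-283, -68326), -1) = Pow(-68609, -1) = Rational(-1, 68609)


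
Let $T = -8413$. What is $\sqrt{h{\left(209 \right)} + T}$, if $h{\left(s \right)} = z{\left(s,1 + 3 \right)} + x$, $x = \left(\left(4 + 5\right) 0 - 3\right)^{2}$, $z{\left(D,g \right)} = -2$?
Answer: $3 i \sqrt{934} \approx 91.684 i$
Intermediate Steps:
$x = 9$ ($x = \left(9 \cdot 0 - 3\right)^{2} = \left(0 - 3\right)^{2} = \left(-3\right)^{2} = 9$)
$h{\left(s \right)} = 7$ ($h{\left(s \right)} = -2 + 9 = 7$)
$\sqrt{h{\left(209 \right)} + T} = \sqrt{7 - 8413} = \sqrt{-8406} = 3 i \sqrt{934}$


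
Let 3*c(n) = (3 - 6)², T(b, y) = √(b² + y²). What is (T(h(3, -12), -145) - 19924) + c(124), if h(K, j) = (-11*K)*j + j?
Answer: -19921 + √168481 ≈ -19511.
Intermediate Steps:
h(K, j) = j - 11*K*j (h(K, j) = -11*K*j + j = j - 11*K*j)
c(n) = 3 (c(n) = (3 - 6)²/3 = (⅓)*(-3)² = (⅓)*9 = 3)
(T(h(3, -12), -145) - 19924) + c(124) = (√((-12*(1 - 11*3))² + (-145)²) - 19924) + 3 = (√((-12*(1 - 33))² + 21025) - 19924) + 3 = (√((-12*(-32))² + 21025) - 19924) + 3 = (√(384² + 21025) - 19924) + 3 = (√(147456 + 21025) - 19924) + 3 = (√168481 - 19924) + 3 = (-19924 + √168481) + 3 = -19921 + √168481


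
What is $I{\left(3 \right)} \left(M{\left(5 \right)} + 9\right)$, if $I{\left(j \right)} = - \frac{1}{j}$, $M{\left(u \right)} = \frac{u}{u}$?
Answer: $- \frac{10}{3} \approx -3.3333$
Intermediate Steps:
$M{\left(u \right)} = 1$
$I{\left(3 \right)} \left(M{\left(5 \right)} + 9\right) = - \frac{1}{3} \left(1 + 9\right) = \left(-1\right) \frac{1}{3} \cdot 10 = \left(- \frac{1}{3}\right) 10 = - \frac{10}{3}$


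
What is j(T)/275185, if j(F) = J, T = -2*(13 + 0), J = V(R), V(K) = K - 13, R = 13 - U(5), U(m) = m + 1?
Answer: -6/275185 ≈ -2.1804e-5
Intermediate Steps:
U(m) = 1 + m
R = 7 (R = 13 - (1 + 5) = 13 - 1*6 = 13 - 6 = 7)
V(K) = -13 + K
J = -6 (J = -13 + 7 = -6)
T = -26 (T = -2*13 = -26)
j(F) = -6
j(T)/275185 = -6/275185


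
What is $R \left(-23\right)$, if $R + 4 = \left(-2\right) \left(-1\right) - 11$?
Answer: $299$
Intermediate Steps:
$R = -13$ ($R = -4 - 9 = -13$)
$R \left(-23\right) = \left(-13\right) \left(-23\right) = 299$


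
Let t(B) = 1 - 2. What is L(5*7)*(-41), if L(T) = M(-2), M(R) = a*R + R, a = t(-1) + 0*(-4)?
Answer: 0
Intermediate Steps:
t(B) = -1
a = -1 (a = -1 + 0*(-4) = -1 + 0 = -1)
M(R) = 0 (M(R) = -R + R = 0)
L(T) = 0
L(5*7)*(-41) = 0*(-41) = 0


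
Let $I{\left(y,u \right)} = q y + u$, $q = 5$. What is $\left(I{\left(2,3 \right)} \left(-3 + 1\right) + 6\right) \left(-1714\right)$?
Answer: $34280$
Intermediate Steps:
$I{\left(y,u \right)} = u + 5 y$ ($I{\left(y,u \right)} = 5 y + u = u + 5 y$)
$\left(I{\left(2,3 \right)} \left(-3 + 1\right) + 6\right) \left(-1714\right) = \left(\left(3 + 5 \cdot 2\right) \left(-3 + 1\right) + 6\right) \left(-1714\right) = \left(\left(3 + 10\right) \left(-2\right) + 6\right) \left(-1714\right) = \left(13 \left(-2\right) + 6\right) \left(-1714\right) = \left(-26 + 6\right) \left(-1714\right) = \left(-20\right) \left(-1714\right) = 34280$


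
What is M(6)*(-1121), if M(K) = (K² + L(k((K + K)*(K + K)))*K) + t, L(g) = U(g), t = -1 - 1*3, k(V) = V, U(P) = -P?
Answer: 932672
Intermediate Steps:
t = -4 (t = -1 - 3 = -4)
L(g) = -g
M(K) = -4 + K² - 4*K³ (M(K) = (K² + (-(K + K)*(K + K))*K) - 4 = (K² + (-2*K*2*K)*K) - 4 = (K² + (-4*K²)*K) - 4 = (K² - 4*K³) - 4 = -4 + K² - 4*K³)
M(6)*(-1121) = (-4 + 6² - 4*6³)*(-1121) = (-4 + 36 - 4*216)*(-1121) = (-4 + 36 - 864)*(-1121) = -832*(-1121) = 932672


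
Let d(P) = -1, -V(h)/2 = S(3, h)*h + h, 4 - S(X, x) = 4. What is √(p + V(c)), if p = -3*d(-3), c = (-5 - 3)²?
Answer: 5*I*√5 ≈ 11.18*I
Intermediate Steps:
S(X, x) = 0 (S(X, x) = 4 - 1*4 = 4 - 4 = 0)
c = 64 (c = (-8)² = 64)
V(h) = -2*h (V(h) = -2*(0*h + h) = -2*(0 + h) = -2*h)
p = 3 (p = -3*(-1) = 3)
√(p + V(c)) = √(3 - 2*64) = √(3 - 128) = √(-125) = 5*I*√5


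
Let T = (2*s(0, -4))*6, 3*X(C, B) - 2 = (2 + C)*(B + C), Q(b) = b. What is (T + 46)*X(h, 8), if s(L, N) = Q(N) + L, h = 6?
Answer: -76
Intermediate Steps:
X(C, B) = ⅔ + (2 + C)*(B + C)/3 (X(C, B) = ⅔ + ((2 + C)*(B + C))/3 = ⅔ + (2 + C)*(B + C)/3)
s(L, N) = L + N (s(L, N) = N + L = L + N)
T = -48 (T = (2*(0 - 4))*6 = (2*(-4))*6 = -8*6 = -48)
(T + 46)*X(h, 8) = (-48 + 46)*(⅔ + (⅓)*6² + (⅔)*8 + (⅔)*6 + (⅓)*8*6) = -2*(⅔ + (⅓)*36 + 16/3 + 4 + 16) = -2*(⅔ + 12 + 16/3 + 4 + 16) = -2*38 = -76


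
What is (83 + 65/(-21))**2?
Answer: 2815684/441 ≈ 6384.8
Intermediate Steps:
(83 + 65/(-21))**2 = (83 + 65*(-1/21))**2 = (83 - 65/21)**2 = (1678/21)**2 = 2815684/441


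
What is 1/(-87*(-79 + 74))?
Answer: 1/435 ≈ 0.0022989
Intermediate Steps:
1/(-87*(-79 + 74)) = 1/(-87*(-5)) = 1/435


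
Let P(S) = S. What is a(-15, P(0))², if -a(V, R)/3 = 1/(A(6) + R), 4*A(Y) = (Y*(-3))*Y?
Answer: 1/81 ≈ 0.012346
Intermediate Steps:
A(Y) = -3*Y²/4 (A(Y) = ((Y*(-3))*Y)/4 = ((-3*Y)*Y)/4 = (-3*Y²)/4 = -3*Y²/4)
a(V, R) = -3/(-27 + R) (a(V, R) = -3/(-¾*6² + R) = -3/(-¾*36 + R) = -3/(-27 + R))
a(-15, P(0))² = (-3/(-27 + 0))² = (-3/(-27))² = (-3*(-1/27))² = (⅑)² = 1/81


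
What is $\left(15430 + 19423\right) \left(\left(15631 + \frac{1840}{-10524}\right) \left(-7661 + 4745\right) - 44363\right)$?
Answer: $- \frac{1394542269293719}{877} \approx -1.5901 \cdot 10^{12}$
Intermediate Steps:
$\left(15430 + 19423\right) \left(\left(15631 + \frac{1840}{-10524}\right) \left(-7661 + 4745\right) - 44363\right) = 34853 \left(\left(15631 + 1840 \left(- \frac{1}{10524}\right)\right) \left(-2916\right) - 44363\right) = 34853 \left(\left(15631 - \frac{460}{2631}\right) \left(-2916\right) - 44363\right) = 34853 \left(\frac{41124701}{2631} \left(-2916\right) - 44363\right) = 34853 \left(- \frac{39973209372}{877} - 44363\right) = 34853 \left(- \frac{40012115723}{877}\right) = - \frac{1394542269293719}{877}$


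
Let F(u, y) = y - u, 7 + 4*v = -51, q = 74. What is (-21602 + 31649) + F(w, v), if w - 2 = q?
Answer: 19913/2 ≈ 9956.5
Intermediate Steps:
w = 76 (w = 2 + 74 = 76)
v = -29/2 (v = -7/4 + (¼)*(-51) = -7/4 - 51/4 = -29/2 ≈ -14.500)
(-21602 + 31649) + F(w, v) = (-21602 + 31649) + (-29/2 - 1*76) = 10047 + (-29/2 - 76) = 10047 - 181/2 = 19913/2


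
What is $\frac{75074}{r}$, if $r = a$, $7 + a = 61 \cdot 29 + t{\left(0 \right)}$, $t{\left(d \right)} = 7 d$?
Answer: $\frac{37537}{881} \approx 42.607$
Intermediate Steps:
$a = 1762$ ($a = -7 + \left(61 \cdot 29 + 7 \cdot 0\right) = -7 + \left(1769 + 0\right) = -7 + 1769 = 1762$)
$r = 1762$
$\frac{75074}{r} = \frac{75074}{1762} = 75074 \cdot \frac{1}{1762} = \frac{37537}{881}$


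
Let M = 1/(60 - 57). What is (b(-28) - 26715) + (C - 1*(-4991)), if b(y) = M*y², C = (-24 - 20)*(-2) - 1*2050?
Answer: -70274/3 ≈ -23425.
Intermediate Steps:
C = -1962 (C = -44*(-2) - 2050 = 88 - 2050 = -1962)
M = ⅓ (M = 1/3 = ⅓ ≈ 0.33333)
b(y) = y²/3
(b(-28) - 26715) + (C - 1*(-4991)) = ((⅓)*(-28)² - 26715) + (-1962 - 1*(-4991)) = ((⅓)*784 - 26715) + (-1962 + 4991) = (784/3 - 26715) + 3029 = -79361/3 + 3029 = -70274/3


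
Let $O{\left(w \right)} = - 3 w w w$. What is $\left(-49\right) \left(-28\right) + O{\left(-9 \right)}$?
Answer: $3559$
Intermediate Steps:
$O{\left(w \right)} = - 3 w^{3}$ ($O{\left(w \right)} = - 3 w^{2} w = - 3 w^{3}$)
$\left(-49\right) \left(-28\right) + O{\left(-9 \right)} = \left(-49\right) \left(-28\right) - 3 \left(-9\right)^{3} = 1372 - -2187 = 1372 + 2187 = 3559$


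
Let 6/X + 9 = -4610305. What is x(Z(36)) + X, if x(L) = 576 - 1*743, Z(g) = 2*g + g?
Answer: -384961222/2305157 ≈ -167.00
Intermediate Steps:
X = -3/2305157 (X = 6/(-9 - 4610305) = 6/(-4610314) = 6*(-1/4610314) = -3/2305157 ≈ -1.3014e-6)
Z(g) = 3*g
x(L) = -167 (x(L) = 576 - 743 = -167)
x(Z(36)) + X = -167 - 3/2305157 = -384961222/2305157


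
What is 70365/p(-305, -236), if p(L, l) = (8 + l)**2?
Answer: 23455/17328 ≈ 1.3536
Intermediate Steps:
70365/p(-305, -236) = 70365/((8 - 236)**2) = 70365/((-228)**2) = 70365/51984 = 70365*(1/51984) = 23455/17328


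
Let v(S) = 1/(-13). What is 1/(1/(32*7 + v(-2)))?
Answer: 2911/13 ≈ 223.92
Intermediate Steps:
v(S) = -1/13
1/(1/(32*7 + v(-2))) = 1/(1/(32*7 - 1/13)) = 1/(1/(224 - 1/13)) = 1/(1/(2911/13)) = 1/(13/2911) = 2911/13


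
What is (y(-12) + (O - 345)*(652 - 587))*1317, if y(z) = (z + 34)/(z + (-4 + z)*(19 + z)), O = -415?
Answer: -4033722087/62 ≈ -6.5060e+7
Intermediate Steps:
y(z) = (34 + z)/(z + (-4 + z)*(19 + z))
(y(-12) + (O - 345)*(652 - 587))*1317 = ((34 - 12)/(-76 + (-12)² + 16*(-12)) + (-415 - 345)*(652 - 587))*1317 = (22/(-76 + 144 - 192) - 760*65)*1317 = (22/(-124) - 49400)*1317 = (-1/124*22 - 49400)*1317 = (-11/62 - 49400)*1317 = -3062811/62*1317 = -4033722087/62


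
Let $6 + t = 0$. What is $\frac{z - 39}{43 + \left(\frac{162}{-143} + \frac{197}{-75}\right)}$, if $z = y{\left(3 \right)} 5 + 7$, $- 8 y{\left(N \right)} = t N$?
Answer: $- \frac{890175}{1683416} \approx -0.52879$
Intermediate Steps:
$t = -6$ ($t = -6 + 0 = -6$)
$y{\left(N \right)} = \frac{3 N}{4}$ ($y{\left(N \right)} = - \frac{\left(-6\right) N}{8} = \frac{3 N}{4}$)
$z = \frac{73}{4}$ ($z = \frac{3}{4} \cdot 3 \cdot 5 + 7 = \frac{9}{4} \cdot 5 + 7 = \frac{45}{4} + 7 = \frac{73}{4} \approx 18.25$)
$\frac{z - 39}{43 + \left(\frac{162}{-143} + \frac{197}{-75}\right)} = \frac{\frac{73}{4} - 39}{43 + \left(\frac{162}{-143} + \frac{197}{-75}\right)} = - \frac{83}{4 \left(43 + \left(162 \left(- \frac{1}{143}\right) + 197 \left(- \frac{1}{75}\right)\right)\right)} = - \frac{83}{4 \left(43 - \frac{40321}{10725}\right)} = - \frac{83}{4 \cdot \frac{420854}{10725}} = \left(- \frac{83}{4}\right) \frac{10725}{420854} = - \frac{890175}{1683416}$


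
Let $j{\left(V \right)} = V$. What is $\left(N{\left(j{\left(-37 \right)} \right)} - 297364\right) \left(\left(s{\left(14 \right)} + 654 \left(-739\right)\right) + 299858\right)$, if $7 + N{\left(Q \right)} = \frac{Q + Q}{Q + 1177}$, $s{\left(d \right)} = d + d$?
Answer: $\frac{1036332213798}{19} \approx 5.4544 \cdot 10^{10}$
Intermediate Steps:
$s{\left(d \right)} = 2 d$
$N{\left(Q \right)} = -7 + \frac{2 Q}{1177 + Q}$ ($N{\left(Q \right)} = -7 + \frac{Q + Q}{Q + 1177} = -7 + \frac{2 Q}{1177 + Q}$)
$\left(N{\left(j{\left(-37 \right)} \right)} - 297364\right) \left(\left(s{\left(14 \right)} + 654 \left(-739\right)\right) + 299858\right) = \left(\frac{-8239 - -185}{1177 - 37} - 297364\right) \left(\left(2 \cdot 14 + 654 \left(-739\right)\right) + 299858\right) = \left(\frac{-8239 + 185}{1140} - 297364\right) \left(\left(28 - 483306\right) + 299858\right) = \left(\frac{1}{1140} \left(-8054\right) - 297364\right) \left(-483278 + 299858\right) = \left(- \frac{4027}{570} - 297364\right) \left(-183420\right) = \left(- \frac{169501507}{570}\right) \left(-183420\right) = \frac{1036332213798}{19}$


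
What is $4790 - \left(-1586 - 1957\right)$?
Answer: $8333$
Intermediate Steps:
$4790 - \left(-1586 - 1957\right) = 4790 - -3543 = 4790 + 3543 = 8333$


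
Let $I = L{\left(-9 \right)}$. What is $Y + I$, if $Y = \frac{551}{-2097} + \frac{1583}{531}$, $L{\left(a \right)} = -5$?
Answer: $- \frac{31365}{13747} \approx -2.2816$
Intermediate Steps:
$Y = \frac{37370}{13747}$ ($Y = 551 \left(- \frac{1}{2097}\right) + 1583 \cdot \frac{1}{531} = - \frac{551}{2097} + \frac{1583}{531} = \frac{37370}{13747} \approx 2.7184$)
$I = -5$
$Y + I = \frac{37370}{13747} - 5 = - \frac{31365}{13747}$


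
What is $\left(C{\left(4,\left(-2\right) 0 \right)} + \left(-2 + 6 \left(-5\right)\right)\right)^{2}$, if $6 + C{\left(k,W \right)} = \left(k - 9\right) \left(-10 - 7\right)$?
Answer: $2209$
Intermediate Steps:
$C{\left(k,W \right)} = 147 - 17 k$ ($C{\left(k,W \right)} = -6 + \left(k - 9\right) \left(-10 - 7\right) = -6 + \left(-9 + k\right) \left(-17\right) = -6 - \left(-153 + 17 k\right) = 147 - 17 k$)
$\left(C{\left(4,\left(-2\right) 0 \right)} + \left(-2 + 6 \left(-5\right)\right)\right)^{2} = \left(\left(147 - 68\right) + \left(-2 + 6 \left(-5\right)\right)\right)^{2} = \left(\left(147 - 68\right) - 32\right)^{2} = \left(79 - 32\right)^{2} = 47^{2} = 2209$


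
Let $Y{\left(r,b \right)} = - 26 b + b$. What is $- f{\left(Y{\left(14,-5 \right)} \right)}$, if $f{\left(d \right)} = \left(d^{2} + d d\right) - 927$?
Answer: $-30323$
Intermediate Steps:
$Y{\left(r,b \right)} = - 25 b$
$f{\left(d \right)} = -927 + 2 d^{2}$ ($f{\left(d \right)} = \left(d^{2} + d^{2}\right) - 927 = 2 d^{2} - 927 = -927 + 2 d^{2}$)
$- f{\left(Y{\left(14,-5 \right)} \right)} = - (-927 + 2 \left(\left(-25\right) \left(-5\right)\right)^{2}) = - (-927 + 2 \cdot 125^{2}) = - (-927 + 2 \cdot 15625) = - (-927 + 31250) = \left(-1\right) 30323 = -30323$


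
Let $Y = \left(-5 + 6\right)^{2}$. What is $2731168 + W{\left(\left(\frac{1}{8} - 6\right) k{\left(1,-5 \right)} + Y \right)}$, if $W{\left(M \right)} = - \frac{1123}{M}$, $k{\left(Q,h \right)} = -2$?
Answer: $\frac{139285076}{51} \approx 2.7311 \cdot 10^{6}$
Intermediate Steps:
$Y = 1$ ($Y = 1^{2} = 1$)
$2731168 + W{\left(\left(\frac{1}{8} - 6\right) k{\left(1,-5 \right)} + Y \right)} = 2731168 - \frac{1123}{\left(\frac{1}{8} - 6\right) \left(-2\right) + 1} = 2731168 - \frac{1123}{\left(- \frac{47}{8}\right) \left(-2\right) + 1} = 2731168 - \frac{1123}{\frac{47}{4} + 1} = 2731168 - \frac{1123}{\frac{51}{4}} = 2731168 - \frac{4492}{51} = \frac{139285076}{51}$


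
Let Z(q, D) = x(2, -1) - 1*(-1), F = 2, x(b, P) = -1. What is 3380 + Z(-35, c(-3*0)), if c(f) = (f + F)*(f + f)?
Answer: 3380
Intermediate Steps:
c(f) = 2*f*(2 + f) (c(f) = (f + 2)*(f + f) = (2 + f)*(2*f) = 2*f*(2 + f))
Z(q, D) = 0 (Z(q, D) = -1 - 1*(-1) = -1 + 1 = 0)
3380 + Z(-35, c(-3*0)) = 3380 + 0 = 3380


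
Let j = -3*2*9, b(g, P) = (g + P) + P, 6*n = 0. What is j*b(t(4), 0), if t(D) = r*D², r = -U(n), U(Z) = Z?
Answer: 0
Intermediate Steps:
n = 0 (n = (⅙)*0 = 0)
r = 0 (r = -1*0 = 0)
t(D) = 0 (t(D) = 0*D² = 0)
b(g, P) = g + 2*P (b(g, P) = (P + g) + P = g + 2*P)
j = -54 (j = -6*9 = -54)
j*b(t(4), 0) = -54*(0 + 2*0) = -54*(0 + 0) = -54*0 = 0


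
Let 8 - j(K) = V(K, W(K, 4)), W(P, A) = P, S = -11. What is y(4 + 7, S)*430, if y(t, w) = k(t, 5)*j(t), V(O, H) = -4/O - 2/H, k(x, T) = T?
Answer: 202100/11 ≈ 18373.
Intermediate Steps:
j(K) = 8 + 6/K (j(K) = 8 - (-4/K - 2/K) = 8 - (-6)/K = 8 + 6/K)
y(t, w) = 40 + 30/t (y(t, w) = 5*(8 + 6/t) = 40 + 30/t)
y(4 + 7, S)*430 = (40 + 30/(4 + 7))*430 = (40 + 30/11)*430 = (470/11)*430 = 202100/11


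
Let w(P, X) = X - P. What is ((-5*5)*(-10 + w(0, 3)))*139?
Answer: 24325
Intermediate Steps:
((-5*5)*(-10 + w(0, 3)))*139 = ((-5*5)*(-10 + (3 - 1*0)))*139 = -25*(-10 + (3 + 0))*139 = -25*(-10 + 3)*139 = -25*(-7)*139 = 175*139 = 24325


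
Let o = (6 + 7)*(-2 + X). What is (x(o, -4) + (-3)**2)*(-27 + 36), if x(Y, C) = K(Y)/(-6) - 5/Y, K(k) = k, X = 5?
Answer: 555/26 ≈ 21.346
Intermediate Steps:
o = 39 (o = (6 + 7)*(-2 + 5) = 13*3 = 39)
x(Y, C) = -5/Y - Y/6 (x(Y, C) = Y/(-6) - 5/Y = Y*(-1/6) - 5/Y = -Y/6 - 5/Y = -5/Y - Y/6)
(x(o, -4) + (-3)**2)*(-27 + 36) = ((-5/39 - 1/6*39) + (-3)**2)*(-27 + 36) = ((-5*1/39 - 13/2) + 9)*9 = ((-5/39 - 13/2) + 9)*9 = (-517/78 + 9)*9 = (185/78)*9 = 555/26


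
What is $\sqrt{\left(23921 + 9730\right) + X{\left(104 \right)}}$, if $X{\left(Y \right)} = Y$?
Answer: $\sqrt{33755} \approx 183.73$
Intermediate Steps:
$\sqrt{\left(23921 + 9730\right) + X{\left(104 \right)}} = \sqrt{\left(23921 + 9730\right) + 104} = \sqrt{33651 + 104} = \sqrt{33755}$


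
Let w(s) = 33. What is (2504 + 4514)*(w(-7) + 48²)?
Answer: 16401066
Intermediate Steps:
(2504 + 4514)*(w(-7) + 48²) = (2504 + 4514)*(33 + 48²) = 7018*(33 + 2304) = 7018*2337 = 16401066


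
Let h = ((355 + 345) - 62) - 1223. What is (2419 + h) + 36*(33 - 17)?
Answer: 2410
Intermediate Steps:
h = -585 (h = (700 - 62) - 1223 = 638 - 1223 = -585)
(2419 + h) + 36*(33 - 17) = (2419 - 585) + 36*(33 - 17) = 1834 + 36*16 = 1834 + 576 = 2410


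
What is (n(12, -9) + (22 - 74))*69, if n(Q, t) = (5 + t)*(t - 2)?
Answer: -552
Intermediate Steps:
n(Q, t) = (-2 + t)*(5 + t) (n(Q, t) = (5 + t)*(-2 + t) = (-2 + t)*(5 + t))
(n(12, -9) + (22 - 74))*69 = ((-10 + (-9)**2 + 3*(-9)) + (22 - 74))*69 = ((-10 + 81 - 27) - 52)*69 = (44 - 52)*69 = -8*69 = -552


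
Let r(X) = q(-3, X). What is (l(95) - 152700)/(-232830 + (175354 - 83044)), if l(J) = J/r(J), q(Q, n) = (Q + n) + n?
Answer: 5710961/5255448 ≈ 1.0867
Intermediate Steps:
q(Q, n) = Q + 2*n
r(X) = -3 + 2*X
l(J) = J/(-3 + 2*J)
(l(95) - 152700)/(-232830 + (175354 - 83044)) = (95/(-3 + 2*95) - 152700)/(-232830 + (175354 - 83044)) = (95/(-3 + 190) - 152700)/(-232830 + 92310) = (95/187 - 152700)/(-140520) = (95*(1/187) - 152700)*(-1/140520) = (95/187 - 152700)*(-1/140520) = -28554805/187*(-1/140520) = 5710961/5255448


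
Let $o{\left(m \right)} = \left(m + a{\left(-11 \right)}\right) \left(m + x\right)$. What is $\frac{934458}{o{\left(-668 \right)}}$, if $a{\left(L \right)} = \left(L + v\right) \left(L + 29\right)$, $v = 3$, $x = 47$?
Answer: $\frac{22249}{12006} \approx 1.8532$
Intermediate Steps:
$a{\left(L \right)} = \left(3 + L\right) \left(29 + L\right)$ ($a{\left(L \right)} = \left(L + 3\right) \left(L + 29\right) = \left(3 + L\right) \left(29 + L\right)$)
$o{\left(m \right)} = \left(-144 + m\right) \left(47 + m\right)$ ($o{\left(m \right)} = \left(m + \left(87 + \left(-11\right)^{2} + 32 \left(-11\right)\right)\right) \left(m + 47\right) = \left(m + \left(87 + 121 - 352\right)\right) \left(47 + m\right) = \left(m - 144\right) \left(47 + m\right) = \left(-144 + m\right) \left(47 + m\right)$)
$\frac{934458}{o{\left(-668 \right)}} = \frac{934458}{-6768 + \left(-668\right)^{2} - -64796} = \frac{934458}{-6768 + 446224 + 64796} = \frac{934458}{504252} = 934458 \cdot \frac{1}{504252} = \frac{22249}{12006}$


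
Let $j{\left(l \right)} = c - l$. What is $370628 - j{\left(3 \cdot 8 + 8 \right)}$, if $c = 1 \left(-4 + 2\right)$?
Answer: $370662$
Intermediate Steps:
$c = -2$ ($c = 1 \left(-2\right) = -2$)
$j{\left(l \right)} = -2 - l$
$370628 - j{\left(3 \cdot 8 + 8 \right)} = 370628 - \left(-2 - \left(3 \cdot 8 + 8\right)\right) = 370628 - \left(-2 - \left(24 + 8\right)\right) = 370628 - \left(-2 - 32\right) = 370628 - -34 = 370628 + 34 = 370662$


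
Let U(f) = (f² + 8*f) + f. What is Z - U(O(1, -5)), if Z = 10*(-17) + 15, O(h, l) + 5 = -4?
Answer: -155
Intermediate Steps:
O(h, l) = -9 (O(h, l) = -5 - 4 = -9)
Z = -155 (Z = -170 + 15 = -155)
U(f) = f² + 9*f
Z - U(O(1, -5)) = -155 - (-9)*(9 - 9) = -155 - (-9)*0 = -155 - 1*0 = -155 + 0 = -155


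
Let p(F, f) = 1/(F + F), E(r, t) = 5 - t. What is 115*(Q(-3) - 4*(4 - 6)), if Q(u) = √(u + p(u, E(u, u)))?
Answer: 920 + 115*I*√114/6 ≈ 920.0 + 204.64*I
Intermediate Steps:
p(F, f) = 1/(2*F)
Q(u) = √(u + 1/(2*u))
115*(Q(-3) - 4*(4 - 6)) = 115*(√(2/(-3) + 4*(-3))/2 - 4*(4 - 6)) = 115*(√(2*(-⅓) - 12)/2 - 4*(-2)) = 115*(√(-⅔ - 12)/2 + 8) = 115*(√(-38/3)/2 + 8) = 115*((I*√114/3)/2 + 8) = 115*(I*√114/6 + 8) = 115*(8 + I*√114/6) = 920 + 115*I*√114/6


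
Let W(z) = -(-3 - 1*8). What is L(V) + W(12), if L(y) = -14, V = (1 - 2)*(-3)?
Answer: -3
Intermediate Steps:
V = 3 (V = -1*(-3) = 3)
W(z) = 11 (W(z) = -(-3 - 8) = -1*(-11) = 11)
L(V) + W(12) = -14 + 11 = -3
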